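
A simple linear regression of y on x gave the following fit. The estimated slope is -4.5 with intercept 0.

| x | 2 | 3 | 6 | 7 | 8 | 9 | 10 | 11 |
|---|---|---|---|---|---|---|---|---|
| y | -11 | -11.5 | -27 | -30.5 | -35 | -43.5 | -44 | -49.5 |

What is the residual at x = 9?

e = -3

ŷ = −4.5·9 = -40.5
e = -43.5 − (-40.5) = -3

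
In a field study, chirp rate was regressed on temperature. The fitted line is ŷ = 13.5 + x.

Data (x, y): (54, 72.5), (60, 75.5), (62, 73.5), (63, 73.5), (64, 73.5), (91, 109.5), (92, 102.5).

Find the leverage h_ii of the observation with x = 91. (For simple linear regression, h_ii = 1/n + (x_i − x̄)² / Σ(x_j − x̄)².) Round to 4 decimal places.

h = 0.4688

x̄ = (54 + 60 + 62 + 63 + 64 + 91 + 92)/7 = 69.4286
Σ(x − x̄)² = 238.041 + 88.898 + 55.1837 + 41.3265 + 29.4694 + 465.327 + 509.469 = 1427.71
h = 1/7 + (21.5714)²/1427.71 = 0.142857 + 0.325924 = 0.4688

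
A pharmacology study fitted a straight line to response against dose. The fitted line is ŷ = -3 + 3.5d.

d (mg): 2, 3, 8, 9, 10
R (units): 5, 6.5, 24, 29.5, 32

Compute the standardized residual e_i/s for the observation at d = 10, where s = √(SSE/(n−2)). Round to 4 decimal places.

d=2: ŷ = -3 + 3.5·2 = 4; e = 5 − 4 = 1
d=3: ŷ = -3 + 3.5·3 = 7.5; e = 6.5 − 7.5 = -1
d=8: ŷ = -3 + 3.5·8 = 25; e = 24 − 25 = -1
d=9: ŷ = -3 + 3.5·9 = 28.5; e = 29.5 − 28.5 = 1
d=10: ŷ = -3 + 3.5·10 = 32; e = 32 − 32 = 0
SSE = 1 + 1 + 1 + 1 + 0 = 4
s = √(4/3) = 1.1547
e/s = 0 / 1.1547 = 0.0000

0.0000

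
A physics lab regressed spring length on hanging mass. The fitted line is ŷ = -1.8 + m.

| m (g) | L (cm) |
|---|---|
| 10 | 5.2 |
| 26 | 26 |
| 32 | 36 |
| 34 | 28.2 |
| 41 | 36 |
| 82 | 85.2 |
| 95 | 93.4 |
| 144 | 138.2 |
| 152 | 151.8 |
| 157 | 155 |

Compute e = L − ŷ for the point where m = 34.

e = -4

ŷ = -1.8 + 34 = 32.2
e = 28.2 − 32.2 = -4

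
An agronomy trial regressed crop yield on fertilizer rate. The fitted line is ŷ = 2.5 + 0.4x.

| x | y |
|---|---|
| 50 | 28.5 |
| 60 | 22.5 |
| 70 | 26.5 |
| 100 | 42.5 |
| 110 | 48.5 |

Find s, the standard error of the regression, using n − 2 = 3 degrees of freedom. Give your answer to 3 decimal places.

x=50: ŷ = 2.5 + 0.4·50 = 22.5; r = 28.5 − 22.5 = 6
x=60: ŷ = 2.5 + 0.4·60 = 26.5; r = 22.5 − 26.5 = -4
x=70: ŷ = 2.5 + 0.4·70 = 30.5; r = 26.5 − 30.5 = -4
x=100: ŷ = 2.5 + 0.4·100 = 42.5; r = 42.5 − 42.5 = 0
x=110: ŷ = 2.5 + 0.4·110 = 46.5; r = 48.5 − 46.5 = 2
SSE = 36 + 16 + 16 + 0 + 4 = 72
s = √(72/3) = √24 ≈ 4.899

s = 4.899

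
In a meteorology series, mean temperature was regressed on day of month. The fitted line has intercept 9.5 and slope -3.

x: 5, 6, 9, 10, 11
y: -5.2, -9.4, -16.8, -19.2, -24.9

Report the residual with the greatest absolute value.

r = -1.4

x=5: ŷ = 9.5 − 3·5 = -5.5; r = -5.2 − (-5.5) = 0.3
x=6: ŷ = 9.5 − 3·6 = -8.5; r = -9.4 − (-8.5) = -0.9
x=9: ŷ = 9.5 − 3·9 = -17.5; r = -16.8 − (-17.5) = 0.7
x=10: ŷ = 9.5 − 3·10 = -20.5; r = -19.2 − (-20.5) = 1.3
x=11: ŷ = 9.5 − 3·11 = -23.5; r = -24.9 − (-23.5) = -1.4
Largest |r| is 1.4 at x = 11, residual -1.4.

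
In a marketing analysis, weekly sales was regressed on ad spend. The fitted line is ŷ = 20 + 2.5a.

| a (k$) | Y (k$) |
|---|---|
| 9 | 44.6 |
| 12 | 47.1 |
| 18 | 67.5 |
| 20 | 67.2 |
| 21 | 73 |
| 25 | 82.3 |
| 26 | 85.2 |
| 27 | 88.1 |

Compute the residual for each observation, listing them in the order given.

2.1, -2.9, 2.5, -2.8, 0.5, -0.2, 0.2, 0.6

a=9: ŷ = 20 + 2.5·9 = 42.5; r = 44.6 − 42.5 = 2.1
a=12: ŷ = 20 + 2.5·12 = 50; r = 47.1 − 50 = -2.9
a=18: ŷ = 20 + 2.5·18 = 65; r = 67.5 − 65 = 2.5
a=20: ŷ = 20 + 2.5·20 = 70; r = 67.2 − 70 = -2.8
a=21: ŷ = 20 + 2.5·21 = 72.5; r = 73 − 72.5 = 0.5
a=25: ŷ = 20 + 2.5·25 = 82.5; r = 82.3 − 82.5 = -0.2
a=26: ŷ = 20 + 2.5·26 = 85; r = 85.2 − 85 = 0.2
a=27: ŷ = 20 + 2.5·27 = 87.5; r = 88.1 − 87.5 = 0.6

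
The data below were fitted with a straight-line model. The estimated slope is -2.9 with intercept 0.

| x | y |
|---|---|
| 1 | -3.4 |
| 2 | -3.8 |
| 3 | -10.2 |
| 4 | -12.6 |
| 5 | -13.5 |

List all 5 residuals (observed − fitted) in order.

x=1: ŷ = −2.9·1 = -2.9; e = -3.4 − (-2.9) = -0.5
x=2: ŷ = −2.9·2 = -5.8; e = -3.8 − (-5.8) = 2
x=3: ŷ = −2.9·3 = -8.7; e = -10.2 − (-8.7) = -1.5
x=4: ŷ = −2.9·4 = -11.6; e = -12.6 − (-11.6) = -1
x=5: ŷ = −2.9·5 = -14.5; e = -13.5 − (-14.5) = 1

-0.5, 2, -1.5, -1, 1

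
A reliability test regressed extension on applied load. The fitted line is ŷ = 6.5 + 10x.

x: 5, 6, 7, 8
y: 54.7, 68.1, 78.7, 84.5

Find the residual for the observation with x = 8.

r = -2

ŷ = 6.5 + 10·8 = 86.5
r = 84.5 − 86.5 = -2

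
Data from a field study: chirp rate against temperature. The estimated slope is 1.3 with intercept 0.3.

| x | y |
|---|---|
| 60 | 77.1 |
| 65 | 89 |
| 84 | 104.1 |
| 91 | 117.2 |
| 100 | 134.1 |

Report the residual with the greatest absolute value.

x=60: ŷ = 0.3 + 1.3·60 = 78.3; e = 77.1 − 78.3 = -1.2
x=65: ŷ = 0.3 + 1.3·65 = 84.8; e = 89 − 84.8 = 4.2
x=84: ŷ = 0.3 + 1.3·84 = 109.5; e = 104.1 − 109.5 = -5.4
x=91: ŷ = 0.3 + 1.3·91 = 118.6; e = 117.2 − 118.6 = -1.4
x=100: ŷ = 0.3 + 1.3·100 = 130.3; e = 134.1 − 130.3 = 3.8
Largest |e| is 5.4 at x = 84, residual -5.4.

e = -5.4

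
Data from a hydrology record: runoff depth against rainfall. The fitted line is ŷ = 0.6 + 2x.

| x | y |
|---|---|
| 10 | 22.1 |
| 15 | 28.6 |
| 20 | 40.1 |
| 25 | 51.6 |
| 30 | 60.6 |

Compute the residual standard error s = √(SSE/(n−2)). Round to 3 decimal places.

x=10: ŷ = 0.6 + 2·10 = 20.6; r = 22.1 − 20.6 = 1.5
x=15: ŷ = 0.6 + 2·15 = 30.6; r = 28.6 − 30.6 = -2
x=20: ŷ = 0.6 + 2·20 = 40.6; r = 40.1 − 40.6 = -0.5
x=25: ŷ = 0.6 + 2·25 = 50.6; r = 51.6 − 50.6 = 1
x=30: ŷ = 0.6 + 2·30 = 60.6; r = 60.6 − 60.6 = 0
SSE = 2.25 + 4 + 0.25 + 1 + 0 = 7.5
s = √(7.5/3) = √2.5 ≈ 1.581

s = 1.581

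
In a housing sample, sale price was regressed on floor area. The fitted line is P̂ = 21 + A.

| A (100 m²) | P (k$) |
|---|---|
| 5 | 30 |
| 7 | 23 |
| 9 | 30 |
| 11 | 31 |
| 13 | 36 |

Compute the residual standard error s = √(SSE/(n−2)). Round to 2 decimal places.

s = 3.92

A=5: P̂ = 21 + 5 = 26; r = 30 − 26 = 4
A=7: P̂ = 21 + 7 = 28; r = 23 − 28 = -5
A=9: P̂ = 21 + 9 = 30; r = 30 − 30 = 0
A=11: P̂ = 21 + 11 = 32; r = 31 − 32 = -1
A=13: P̂ = 21 + 13 = 34; r = 36 − 34 = 2
SSE = 16 + 25 + 0 + 1 + 4 = 46
s = √(46/3) = √15.3333 ≈ 3.92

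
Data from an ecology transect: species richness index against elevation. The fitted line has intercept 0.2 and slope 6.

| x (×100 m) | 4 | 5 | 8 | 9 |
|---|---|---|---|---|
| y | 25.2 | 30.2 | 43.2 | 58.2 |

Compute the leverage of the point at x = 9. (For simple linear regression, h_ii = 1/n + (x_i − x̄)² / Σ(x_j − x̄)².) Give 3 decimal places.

h = 0.618

x̄ = (4 + 5 + 8 + 9)/4 = 6.5
Σ(x − x̄)² = 6.25 + 2.25 + 2.25 + 6.25 = 17
h = 1/4 + (2.5)²/17 = 0.25 + 0.367647 = 0.618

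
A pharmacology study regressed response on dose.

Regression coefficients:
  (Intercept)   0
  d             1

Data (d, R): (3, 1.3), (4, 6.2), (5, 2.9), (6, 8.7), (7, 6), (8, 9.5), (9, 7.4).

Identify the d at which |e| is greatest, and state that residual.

d = 6, e = 2.7

d=3: R̂ = 3 = 3; e = 1.3 − 3 = -1.7
d=4: R̂ = 4 = 4; e = 6.2 − 4 = 2.2
d=5: R̂ = 5 = 5; e = 2.9 − 5 = -2.1
d=6: R̂ = 6 = 6; e = 8.7 − 6 = 2.7
d=7: R̂ = 7 = 7; e = 6 − 7 = -1
d=8: R̂ = 8 = 8; e = 9.5 − 8 = 1.5
d=9: R̂ = 9 = 9; e = 7.4 − 9 = -1.6
Largest |e| is 2.7 at d = 6, residual 2.7.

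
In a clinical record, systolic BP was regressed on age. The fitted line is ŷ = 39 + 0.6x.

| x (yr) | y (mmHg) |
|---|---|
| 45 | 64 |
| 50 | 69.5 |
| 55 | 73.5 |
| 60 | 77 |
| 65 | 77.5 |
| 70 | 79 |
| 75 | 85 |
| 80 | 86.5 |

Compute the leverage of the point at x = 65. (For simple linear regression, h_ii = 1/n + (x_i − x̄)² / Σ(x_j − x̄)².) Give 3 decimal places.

x̄ = (45 + 50 + 55 + 60 + 65 + 70 + 75 + 80)/8 = 62.5
Σ(x − x̄)² = 306.25 + 156.25 + 56.25 + 6.25 + 6.25 + 56.25 + 156.25 + 306.25 = 1050
h = 1/8 + (2.5)²/1050 = 0.125 + 0.00595238 = 0.131

h = 0.131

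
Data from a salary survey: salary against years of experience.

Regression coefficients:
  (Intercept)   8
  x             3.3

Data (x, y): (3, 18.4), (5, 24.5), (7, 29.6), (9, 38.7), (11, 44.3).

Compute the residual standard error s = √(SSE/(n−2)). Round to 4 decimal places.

x=3: ŷ = 8 + 3.3·3 = 17.9; e = 18.4 − 17.9 = 0.5
x=5: ŷ = 8 + 3.3·5 = 24.5; e = 24.5 − 24.5 = 0
x=7: ŷ = 8 + 3.3·7 = 31.1; e = 29.6 − 31.1 = -1.5
x=9: ŷ = 8 + 3.3·9 = 37.7; e = 38.7 − 37.7 = 1
x=11: ŷ = 8 + 3.3·11 = 44.3; e = 44.3 − 44.3 = 0
SSE = 0.25 + 0 + 2.25 + 1 + 0 = 3.5
s = √(3.5/3) = √1.16667 ≈ 1.0801

s = 1.0801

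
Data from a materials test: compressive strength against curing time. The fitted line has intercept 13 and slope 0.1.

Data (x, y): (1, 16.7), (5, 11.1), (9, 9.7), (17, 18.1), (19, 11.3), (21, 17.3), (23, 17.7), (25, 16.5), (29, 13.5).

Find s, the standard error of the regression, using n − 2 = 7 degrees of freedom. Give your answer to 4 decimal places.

x=1: ŷ = 13 + 0.1·1 = 13.1; e = 16.7 − 13.1 = 3.6
x=5: ŷ = 13 + 0.1·5 = 13.5; e = 11.1 − 13.5 = -2.4
x=9: ŷ = 13 + 0.1·9 = 13.9; e = 9.7 − 13.9 = -4.2
x=17: ŷ = 13 + 0.1·17 = 14.7; e = 18.1 − 14.7 = 3.4
x=19: ŷ = 13 + 0.1·19 = 14.9; e = 11.3 − 14.9 = -3.6
x=21: ŷ = 13 + 0.1·21 = 15.1; e = 17.3 − 15.1 = 2.2
x=23: ŷ = 13 + 0.1·23 = 15.3; e = 17.7 − 15.3 = 2.4
x=25: ŷ = 13 + 0.1·25 = 15.5; e = 16.5 − 15.5 = 1
x=29: ŷ = 13 + 0.1·29 = 15.9; e = 13.5 − 15.9 = -2.4
SSE = 12.96 + 5.76 + 17.64 + 11.56 + 12.96 + 4.84 + 5.76 + 1 + 5.76 = 78.24
s = √(78.24/7) = √11.1771 ≈ 3.3432

s = 3.3432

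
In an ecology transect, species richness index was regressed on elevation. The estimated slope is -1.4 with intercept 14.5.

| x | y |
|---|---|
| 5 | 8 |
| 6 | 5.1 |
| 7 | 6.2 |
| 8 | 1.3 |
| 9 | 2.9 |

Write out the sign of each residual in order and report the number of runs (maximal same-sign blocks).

x=5: ŷ = 14.5 − 1.4·5 = 7.5; r = 8 − 7.5 = 0.5
x=6: ŷ = 14.5 − 1.4·6 = 6.1; r = 5.1 − 6.1 = -1
x=7: ŷ = 14.5 − 1.4·7 = 4.7; r = 6.2 − 4.7 = 1.5
x=8: ŷ = 14.5 − 1.4·8 = 3.3; r = 1.3 − 3.3 = -2
x=9: ŷ = 14.5 − 1.4·9 = 1.9; r = 2.9 − 1.9 = 1
Signs: + − + − +
Runs: +×1, −×1, +×1, −×1, +×1 → 5

5 runs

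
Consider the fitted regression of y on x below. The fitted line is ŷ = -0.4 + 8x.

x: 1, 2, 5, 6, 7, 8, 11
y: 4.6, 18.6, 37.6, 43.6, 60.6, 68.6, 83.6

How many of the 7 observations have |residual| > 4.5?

2

x=1: ŷ = -0.4 + 8·1 = 7.6; e = 4.6 − 7.6 = -3
x=2: ŷ = -0.4 + 8·2 = 15.6; e = 18.6 − 15.6 = 3
x=5: ŷ = -0.4 + 8·5 = 39.6; e = 37.6 − 39.6 = -2
x=6: ŷ = -0.4 + 8·6 = 47.6; e = 43.6 − 47.6 = -4
x=7: ŷ = -0.4 + 8·7 = 55.6; e = 60.6 − 55.6 = 5
x=8: ŷ = -0.4 + 8·8 = 63.6; e = 68.6 − 63.6 = 5
x=11: ŷ = -0.4 + 8·11 = 87.6; e = 83.6 − 87.6 = -4
|e| > 4.5: x=7 (|e|=5), x=8 (|e|=5) → 2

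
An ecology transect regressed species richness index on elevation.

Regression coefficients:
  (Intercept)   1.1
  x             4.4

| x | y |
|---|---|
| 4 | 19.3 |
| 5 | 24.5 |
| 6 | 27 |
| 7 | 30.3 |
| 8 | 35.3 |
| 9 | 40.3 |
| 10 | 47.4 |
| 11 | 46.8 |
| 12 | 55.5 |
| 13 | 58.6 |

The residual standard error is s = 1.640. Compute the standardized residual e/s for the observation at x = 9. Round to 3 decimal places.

ŷ = 1.1 + 4.4·9 = 40.7
e = 40.3 − 40.7 = -0.4
e/s = -0.4 / 1.640 = -0.244

-0.244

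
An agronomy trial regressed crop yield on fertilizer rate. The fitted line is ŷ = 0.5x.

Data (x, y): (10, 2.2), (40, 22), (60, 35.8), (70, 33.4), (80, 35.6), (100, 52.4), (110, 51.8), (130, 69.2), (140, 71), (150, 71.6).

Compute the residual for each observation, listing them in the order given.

-2.8, 2, 5.8, -1.6, -4.4, 2.4, -3.2, 4.2, 1, -3.4

x=10: ŷ = 0.5·10 = 5; e = 2.2 − 5 = -2.8
x=40: ŷ = 0.5·40 = 20; e = 22 − 20 = 2
x=60: ŷ = 0.5·60 = 30; e = 35.8 − 30 = 5.8
x=70: ŷ = 0.5·70 = 35; e = 33.4 − 35 = -1.6
x=80: ŷ = 0.5·80 = 40; e = 35.6 − 40 = -4.4
x=100: ŷ = 0.5·100 = 50; e = 52.4 − 50 = 2.4
x=110: ŷ = 0.5·110 = 55; e = 51.8 − 55 = -3.2
x=130: ŷ = 0.5·130 = 65; e = 69.2 − 65 = 4.2
x=140: ŷ = 0.5·140 = 70; e = 71 − 70 = 1
x=150: ŷ = 0.5·150 = 75; e = 71.6 − 75 = -3.4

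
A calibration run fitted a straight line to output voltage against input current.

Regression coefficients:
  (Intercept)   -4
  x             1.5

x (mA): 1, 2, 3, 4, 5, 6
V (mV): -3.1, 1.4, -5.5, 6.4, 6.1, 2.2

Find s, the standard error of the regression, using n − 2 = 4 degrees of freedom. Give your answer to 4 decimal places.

s = 4.3612

x=1: ŷ = -4 + 1.5·1 = -2.5; r = -3.1 − (-2.5) = -0.6
x=2: ŷ = -4 + 1.5·2 = -1; r = 1.4 − (-1) = 2.4
x=3: ŷ = -4 + 1.5·3 = 0.5; r = -5.5 − 0.5 = -6
x=4: ŷ = -4 + 1.5·4 = 2; r = 6.4 − 2 = 4.4
x=5: ŷ = -4 + 1.5·5 = 3.5; r = 6.1 − 3.5 = 2.6
x=6: ŷ = -4 + 1.5·6 = 5; r = 2.2 − 5 = -2.8
SSE = 0.36 + 5.76 + 36 + 19.36 + 6.76 + 7.84 = 76.08
s = √(76.08/4) = √19.02 ≈ 4.3612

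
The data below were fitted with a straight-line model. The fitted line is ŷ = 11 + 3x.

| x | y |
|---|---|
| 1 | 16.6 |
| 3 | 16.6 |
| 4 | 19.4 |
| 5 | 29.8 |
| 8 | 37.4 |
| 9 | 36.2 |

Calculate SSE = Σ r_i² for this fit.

SSE = 54.72

x=1: ŷ = 11 + 3·1 = 14; r = 16.6 − 14 = 2.6
x=3: ŷ = 11 + 3·3 = 20; r = 16.6 − 20 = -3.4
x=4: ŷ = 11 + 3·4 = 23; r = 19.4 − 23 = -3.6
x=5: ŷ = 11 + 3·5 = 26; r = 29.8 − 26 = 3.8
x=8: ŷ = 11 + 3·8 = 35; r = 37.4 − 35 = 2.4
x=9: ŷ = 11 + 3·9 = 38; r = 36.2 − 38 = -1.8
SSE = 6.76 + 11.56 + 12.96 + 14.44 + 5.76 + 3.24 = 54.72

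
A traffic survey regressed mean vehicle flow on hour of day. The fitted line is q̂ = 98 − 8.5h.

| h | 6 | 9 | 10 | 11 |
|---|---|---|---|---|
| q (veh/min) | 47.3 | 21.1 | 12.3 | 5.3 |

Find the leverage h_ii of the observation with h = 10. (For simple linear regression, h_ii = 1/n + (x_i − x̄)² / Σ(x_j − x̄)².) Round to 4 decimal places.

h̄ = (6 + 9 + 10 + 11)/4 = 9
Σ(h − h̄)² = 9 + 0 + 1 + 4 = 14
h = 1/4 + (1)²/14 = 0.25 + 0.0714286 = 0.3214

h = 0.3214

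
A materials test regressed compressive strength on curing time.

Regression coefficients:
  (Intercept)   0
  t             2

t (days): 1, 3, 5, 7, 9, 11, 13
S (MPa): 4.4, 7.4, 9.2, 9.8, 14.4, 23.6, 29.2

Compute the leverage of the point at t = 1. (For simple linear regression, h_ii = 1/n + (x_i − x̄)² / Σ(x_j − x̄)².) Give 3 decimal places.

t̄ = (1 + 3 + 5 + 7 + 9 + 11 + 13)/7 = 7
Σ(t − t̄)² = 36 + 16 + 4 + 0 + 4 + 16 + 36 = 112
h = 1/7 + (-6)²/112 = 0.142857 + 0.321429 = 0.464

h = 0.464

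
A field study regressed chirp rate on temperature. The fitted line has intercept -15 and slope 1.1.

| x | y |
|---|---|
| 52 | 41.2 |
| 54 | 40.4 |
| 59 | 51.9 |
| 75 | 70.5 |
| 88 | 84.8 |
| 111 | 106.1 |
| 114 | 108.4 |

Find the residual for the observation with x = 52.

ŷ = -15 + 1.1·52 = 42.2
e = 41.2 − 42.2 = -1

e = -1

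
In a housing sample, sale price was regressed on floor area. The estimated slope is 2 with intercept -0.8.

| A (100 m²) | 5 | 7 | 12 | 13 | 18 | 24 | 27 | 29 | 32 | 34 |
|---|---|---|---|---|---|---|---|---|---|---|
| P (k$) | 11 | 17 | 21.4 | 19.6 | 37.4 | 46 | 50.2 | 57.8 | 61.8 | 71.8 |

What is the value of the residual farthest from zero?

A=5: P̂ = -0.8 + 2·5 = 9.2; e = 11 − 9.2 = 1.8
A=7: P̂ = -0.8 + 2·7 = 13.2; e = 17 − 13.2 = 3.8
A=12: P̂ = -0.8 + 2·12 = 23.2; e = 21.4 − 23.2 = -1.8
A=13: P̂ = -0.8 + 2·13 = 25.2; e = 19.6 − 25.2 = -5.6
A=18: P̂ = -0.8 + 2·18 = 35.2; e = 37.4 − 35.2 = 2.2
A=24: P̂ = -0.8 + 2·24 = 47.2; e = 46 − 47.2 = -1.2
A=27: P̂ = -0.8 + 2·27 = 53.2; e = 50.2 − 53.2 = -3
A=29: P̂ = -0.8 + 2·29 = 57.2; e = 57.8 − 57.2 = 0.6
A=32: P̂ = -0.8 + 2·32 = 63.2; e = 61.8 − 63.2 = -1.4
A=34: P̂ = -0.8 + 2·34 = 67.2; e = 71.8 − 67.2 = 4.6
Largest |e| is 5.6 at A = 13, residual -5.6.

e = -5.6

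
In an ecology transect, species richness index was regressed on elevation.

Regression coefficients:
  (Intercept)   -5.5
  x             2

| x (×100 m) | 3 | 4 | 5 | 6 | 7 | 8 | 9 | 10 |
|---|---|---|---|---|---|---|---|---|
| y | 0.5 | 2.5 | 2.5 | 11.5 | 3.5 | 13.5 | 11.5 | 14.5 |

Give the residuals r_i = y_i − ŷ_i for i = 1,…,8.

x=3: ŷ = -5.5 + 2·3 = 0.5; r = 0.5 − 0.5 = 0
x=4: ŷ = -5.5 + 2·4 = 2.5; r = 2.5 − 2.5 = 0
x=5: ŷ = -5.5 + 2·5 = 4.5; r = 2.5 − 4.5 = -2
x=6: ŷ = -5.5 + 2·6 = 6.5; r = 11.5 − 6.5 = 5
x=7: ŷ = -5.5 + 2·7 = 8.5; r = 3.5 − 8.5 = -5
x=8: ŷ = -5.5 + 2·8 = 10.5; r = 13.5 − 10.5 = 3
x=9: ŷ = -5.5 + 2·9 = 12.5; r = 11.5 − 12.5 = -1
x=10: ŷ = -5.5 + 2·10 = 14.5; r = 14.5 − 14.5 = 0

0, 0, -2, 5, -5, 3, -1, 0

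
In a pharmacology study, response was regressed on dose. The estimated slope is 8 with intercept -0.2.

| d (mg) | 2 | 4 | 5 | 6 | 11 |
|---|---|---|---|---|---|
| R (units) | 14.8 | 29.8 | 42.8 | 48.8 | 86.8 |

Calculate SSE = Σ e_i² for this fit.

d=2: ŷ = -0.2 + 8·2 = 15.8; e = 14.8 − 15.8 = -1
d=4: ŷ = -0.2 + 8·4 = 31.8; e = 29.8 − 31.8 = -2
d=5: ŷ = -0.2 + 8·5 = 39.8; e = 42.8 − 39.8 = 3
d=6: ŷ = -0.2 + 8·6 = 47.8; e = 48.8 − 47.8 = 1
d=11: ŷ = -0.2 + 8·11 = 87.8; e = 86.8 − 87.8 = -1
SSE = 1 + 4 + 9 + 1 + 1 = 16

SSE = 16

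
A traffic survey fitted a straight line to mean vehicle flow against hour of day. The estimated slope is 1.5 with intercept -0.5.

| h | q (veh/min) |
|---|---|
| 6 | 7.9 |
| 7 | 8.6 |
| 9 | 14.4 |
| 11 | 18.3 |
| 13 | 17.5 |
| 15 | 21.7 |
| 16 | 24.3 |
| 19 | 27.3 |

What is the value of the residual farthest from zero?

h=6: q̂ = -0.5 + 1.5·6 = 8.5; e = 7.9 − 8.5 = -0.6
h=7: q̂ = -0.5 + 1.5·7 = 10; e = 8.6 − 10 = -1.4
h=9: q̂ = -0.5 + 1.5·9 = 13; e = 14.4 − 13 = 1.4
h=11: q̂ = -0.5 + 1.5·11 = 16; e = 18.3 − 16 = 2.3
h=13: q̂ = -0.5 + 1.5·13 = 19; e = 17.5 − 19 = -1.5
h=15: q̂ = -0.5 + 1.5·15 = 22; e = 21.7 − 22 = -0.3
h=16: q̂ = -0.5 + 1.5·16 = 23.5; e = 24.3 − 23.5 = 0.8
h=19: q̂ = -0.5 + 1.5·19 = 28; e = 27.3 − 28 = -0.7
Largest |e| is 2.3 at h = 11, residual 2.3.

e = 2.3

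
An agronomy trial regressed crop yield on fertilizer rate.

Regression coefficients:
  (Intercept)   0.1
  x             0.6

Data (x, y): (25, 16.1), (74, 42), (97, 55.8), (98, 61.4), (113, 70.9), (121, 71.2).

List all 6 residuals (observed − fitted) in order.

x=25: ŷ = 0.1 + 0.6·25 = 15.1; e = 16.1 − 15.1 = 1
x=74: ŷ = 0.1 + 0.6·74 = 44.5; e = 42 − 44.5 = -2.5
x=97: ŷ = 0.1 + 0.6·97 = 58.3; e = 55.8 − 58.3 = -2.5
x=98: ŷ = 0.1 + 0.6·98 = 58.9; e = 61.4 − 58.9 = 2.5
x=113: ŷ = 0.1 + 0.6·113 = 67.9; e = 70.9 − 67.9 = 3
x=121: ŷ = 0.1 + 0.6·121 = 72.7; e = 71.2 − 72.7 = -1.5

1, -2.5, -2.5, 2.5, 3, -1.5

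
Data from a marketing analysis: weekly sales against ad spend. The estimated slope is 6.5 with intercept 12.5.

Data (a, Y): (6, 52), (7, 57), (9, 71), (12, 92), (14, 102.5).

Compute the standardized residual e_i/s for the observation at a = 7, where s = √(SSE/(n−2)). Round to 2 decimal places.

-0.82

a=6: Ŷ = 12.5 + 6.5·6 = 51.5; e = 52 − 51.5 = 0.5
a=7: Ŷ = 12.5 + 6.5·7 = 58; e = 57 − 58 = -1
a=9: Ŷ = 12.5 + 6.5·9 = 71; e = 71 − 71 = 0
a=12: Ŷ = 12.5 + 6.5·12 = 90.5; e = 92 − 90.5 = 1.5
a=14: Ŷ = 12.5 + 6.5·14 = 103.5; e = 102.5 − 103.5 = -1
SSE = 0.25 + 1 + 0 + 2.25 + 1 = 4.5
s = √(4.5/3) = 1.22474
e/s = -1 / 1.22474 = -0.82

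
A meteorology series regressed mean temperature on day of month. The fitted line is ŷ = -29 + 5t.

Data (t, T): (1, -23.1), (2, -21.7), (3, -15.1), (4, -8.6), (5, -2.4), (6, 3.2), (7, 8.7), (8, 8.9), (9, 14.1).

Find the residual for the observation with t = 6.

ŷ = -29 + 5·6 = 1
r = 3.2 − 1 = 2.2

r = 2.2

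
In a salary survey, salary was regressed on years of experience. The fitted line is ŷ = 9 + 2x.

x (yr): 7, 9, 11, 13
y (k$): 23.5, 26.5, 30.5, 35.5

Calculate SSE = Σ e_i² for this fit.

x=7: ŷ = 9 + 2·7 = 23; e = 23.5 − 23 = 0.5
x=9: ŷ = 9 + 2·9 = 27; e = 26.5 − 27 = -0.5
x=11: ŷ = 9 + 2·11 = 31; e = 30.5 − 31 = -0.5
x=13: ŷ = 9 + 2·13 = 35; e = 35.5 − 35 = 0.5
SSE = 0.25 + 0.25 + 0.25 + 0.25 = 1

SSE = 1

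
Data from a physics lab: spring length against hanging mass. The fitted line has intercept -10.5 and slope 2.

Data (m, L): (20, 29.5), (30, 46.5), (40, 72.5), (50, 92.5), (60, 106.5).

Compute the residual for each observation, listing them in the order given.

m=20: ŷ = -10.5 + 2·20 = 29.5; r = 29.5 − 29.5 = 0
m=30: ŷ = -10.5 + 2·30 = 49.5; r = 46.5 − 49.5 = -3
m=40: ŷ = -10.5 + 2·40 = 69.5; r = 72.5 − 69.5 = 3
m=50: ŷ = -10.5 + 2·50 = 89.5; r = 92.5 − 89.5 = 3
m=60: ŷ = -10.5 + 2·60 = 109.5; r = 106.5 − 109.5 = -3

0, -3, 3, 3, -3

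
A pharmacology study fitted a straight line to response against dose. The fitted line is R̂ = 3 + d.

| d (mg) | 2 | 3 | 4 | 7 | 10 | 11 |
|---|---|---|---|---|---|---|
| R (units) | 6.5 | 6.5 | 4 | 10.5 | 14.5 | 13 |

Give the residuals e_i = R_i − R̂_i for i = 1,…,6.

1.5, 0.5, -3, 0.5, 1.5, -1

d=2: R̂ = 3 + 2 = 5; e = 6.5 − 5 = 1.5
d=3: R̂ = 3 + 3 = 6; e = 6.5 − 6 = 0.5
d=4: R̂ = 3 + 4 = 7; e = 4 − 7 = -3
d=7: R̂ = 3 + 7 = 10; e = 10.5 − 10 = 0.5
d=10: R̂ = 3 + 10 = 13; e = 14.5 − 13 = 1.5
d=11: R̂ = 3 + 11 = 14; e = 13 − 14 = -1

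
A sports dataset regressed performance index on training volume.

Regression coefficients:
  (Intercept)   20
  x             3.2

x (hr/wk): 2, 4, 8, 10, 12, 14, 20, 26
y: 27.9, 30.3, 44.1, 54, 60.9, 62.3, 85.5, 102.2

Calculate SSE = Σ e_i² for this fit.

SSE = 30.5

x=2: ŷ = 20 + 3.2·2 = 26.4; e = 27.9 − 26.4 = 1.5
x=4: ŷ = 20 + 3.2·4 = 32.8; e = 30.3 − 32.8 = -2.5
x=8: ŷ = 20 + 3.2·8 = 45.6; e = 44.1 − 45.6 = -1.5
x=10: ŷ = 20 + 3.2·10 = 52; e = 54 − 52 = 2
x=12: ŷ = 20 + 3.2·12 = 58.4; e = 60.9 − 58.4 = 2.5
x=14: ŷ = 20 + 3.2·14 = 64.8; e = 62.3 − 64.8 = -2.5
x=20: ŷ = 20 + 3.2·20 = 84; e = 85.5 − 84 = 1.5
x=26: ŷ = 20 + 3.2·26 = 103.2; e = 102.2 − 103.2 = -1
SSE = 2.25 + 6.25 + 2.25 + 4 + 6.25 + 6.25 + 2.25 + 1 = 30.5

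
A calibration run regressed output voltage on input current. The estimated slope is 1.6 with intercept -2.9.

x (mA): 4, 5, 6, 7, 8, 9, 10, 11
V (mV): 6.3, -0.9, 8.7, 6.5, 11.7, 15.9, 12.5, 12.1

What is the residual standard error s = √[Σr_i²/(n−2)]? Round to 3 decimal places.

x=4: ŷ = -2.9 + 1.6·4 = 3.5; r = 6.3 − 3.5 = 2.8
x=5: ŷ = -2.9 + 1.6·5 = 5.1; r = -0.9 − 5.1 = -6
x=6: ŷ = -2.9 + 1.6·6 = 6.7; r = 8.7 − 6.7 = 2
x=7: ŷ = -2.9 + 1.6·7 = 8.3; r = 6.5 − 8.3 = -1.8
x=8: ŷ = -2.9 + 1.6·8 = 9.9; r = 11.7 − 9.9 = 1.8
x=9: ŷ = -2.9 + 1.6·9 = 11.5; r = 15.9 − 11.5 = 4.4
x=10: ŷ = -2.9 + 1.6·10 = 13.1; r = 12.5 − 13.1 = -0.6
x=11: ŷ = -2.9 + 1.6·11 = 14.7; r = 12.1 − 14.7 = -2.6
SSE = 7.84 + 36 + 4 + 3.24 + 3.24 + 19.36 + 0.36 + 6.76 = 80.8
s = √(80.8/6) = √13.4667 ≈ 3.670

s = 3.670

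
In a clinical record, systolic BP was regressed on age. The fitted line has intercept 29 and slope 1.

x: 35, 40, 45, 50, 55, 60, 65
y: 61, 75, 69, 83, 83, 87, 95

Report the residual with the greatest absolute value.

x=35: ŷ = 29 + 35 = 64; r = 61 − 64 = -3
x=40: ŷ = 29 + 40 = 69; r = 75 − 69 = 6
x=45: ŷ = 29 + 45 = 74; r = 69 − 74 = -5
x=50: ŷ = 29 + 50 = 79; r = 83 − 79 = 4
x=55: ŷ = 29 + 55 = 84; r = 83 − 84 = -1
x=60: ŷ = 29 + 60 = 89; r = 87 − 89 = -2
x=65: ŷ = 29 + 65 = 94; r = 95 − 94 = 1
Largest |r| is 6 at x = 40, residual 6.

r = 6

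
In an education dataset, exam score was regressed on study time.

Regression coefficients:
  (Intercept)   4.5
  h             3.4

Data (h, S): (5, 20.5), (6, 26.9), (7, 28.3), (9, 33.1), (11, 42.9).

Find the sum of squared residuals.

SSE = 10

h=5: ŷ = 4.5 + 3.4·5 = 21.5; e = 20.5 − 21.5 = -1
h=6: ŷ = 4.5 + 3.4·6 = 24.9; e = 26.9 − 24.9 = 2
h=7: ŷ = 4.5 + 3.4·7 = 28.3; e = 28.3 − 28.3 = 0
h=9: ŷ = 4.5 + 3.4·9 = 35.1; e = 33.1 − 35.1 = -2
h=11: ŷ = 4.5 + 3.4·11 = 41.9; e = 42.9 − 41.9 = 1
SSE = 1 + 4 + 0 + 4 + 1 = 10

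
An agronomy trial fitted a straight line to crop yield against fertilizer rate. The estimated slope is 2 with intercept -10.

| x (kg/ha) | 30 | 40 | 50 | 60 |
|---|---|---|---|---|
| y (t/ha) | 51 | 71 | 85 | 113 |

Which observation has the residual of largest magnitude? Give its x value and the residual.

x=30: ŷ = -10 + 2·30 = 50; e = 51 − 50 = 1
x=40: ŷ = -10 + 2·40 = 70; e = 71 − 70 = 1
x=50: ŷ = -10 + 2·50 = 90; e = 85 − 90 = -5
x=60: ŷ = -10 + 2·60 = 110; e = 113 − 110 = 3
Largest |e| is 5 at x = 50, residual -5.

x = 50, e = -5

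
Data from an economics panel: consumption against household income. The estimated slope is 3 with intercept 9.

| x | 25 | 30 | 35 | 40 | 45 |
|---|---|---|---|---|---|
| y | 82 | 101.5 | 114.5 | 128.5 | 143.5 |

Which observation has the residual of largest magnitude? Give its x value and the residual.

x = 30, r = 2.5

x=25: ŷ = 9 + 3·25 = 84; r = 82 − 84 = -2
x=30: ŷ = 9 + 3·30 = 99; r = 101.5 − 99 = 2.5
x=35: ŷ = 9 + 3·35 = 114; r = 114.5 − 114 = 0.5
x=40: ŷ = 9 + 3·40 = 129; r = 128.5 − 129 = -0.5
x=45: ŷ = 9 + 3·45 = 144; r = 143.5 − 144 = -0.5
Largest |r| is 2.5 at x = 30, residual 2.5.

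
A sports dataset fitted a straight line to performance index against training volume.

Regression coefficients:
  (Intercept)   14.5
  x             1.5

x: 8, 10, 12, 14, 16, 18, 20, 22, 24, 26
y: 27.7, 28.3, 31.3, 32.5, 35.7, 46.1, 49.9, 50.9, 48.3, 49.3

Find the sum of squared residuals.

x=8: ŷ = 14.5 + 1.5·8 = 26.5; e = 27.7 − 26.5 = 1.2
x=10: ŷ = 14.5 + 1.5·10 = 29.5; e = 28.3 − 29.5 = -1.2
x=12: ŷ = 14.5 + 1.5·12 = 32.5; e = 31.3 − 32.5 = -1.2
x=14: ŷ = 14.5 + 1.5·14 = 35.5; e = 32.5 − 35.5 = -3
x=16: ŷ = 14.5 + 1.5·16 = 38.5; e = 35.7 − 38.5 = -2.8
x=18: ŷ = 14.5 + 1.5·18 = 41.5; e = 46.1 − 41.5 = 4.6
x=20: ŷ = 14.5 + 1.5·20 = 44.5; e = 49.9 − 44.5 = 5.4
x=22: ŷ = 14.5 + 1.5·22 = 47.5; e = 50.9 − 47.5 = 3.4
x=24: ŷ = 14.5 + 1.5·24 = 50.5; e = 48.3 − 50.5 = -2.2
x=26: ŷ = 14.5 + 1.5·26 = 53.5; e = 49.3 − 53.5 = -4.2
SSE = 1.44 + 1.44 + 1.44 + 9 + 7.84 + 21.16 + 29.16 + 11.56 + 4.84 + 17.64 = 105.52

SSE = 105.52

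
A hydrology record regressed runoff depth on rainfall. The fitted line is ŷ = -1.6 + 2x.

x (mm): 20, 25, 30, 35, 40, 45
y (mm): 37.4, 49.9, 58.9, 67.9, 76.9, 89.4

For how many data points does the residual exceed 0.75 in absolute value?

x=20: ŷ = -1.6 + 2·20 = 38.4; e = 37.4 − 38.4 = -1
x=25: ŷ = -1.6 + 2·25 = 48.4; e = 49.9 − 48.4 = 1.5
x=30: ŷ = -1.6 + 2·30 = 58.4; e = 58.9 − 58.4 = 0.5
x=35: ŷ = -1.6 + 2·35 = 68.4; e = 67.9 − 68.4 = -0.5
x=40: ŷ = -1.6 + 2·40 = 78.4; e = 76.9 − 78.4 = -1.5
x=45: ŷ = -1.6 + 2·45 = 88.4; e = 89.4 − 88.4 = 1
|e| > 0.75: x=20 (|e|=1), x=25 (|e|=1.5), x=40 (|e|=1.5), x=45 (|e|=1) → 4

4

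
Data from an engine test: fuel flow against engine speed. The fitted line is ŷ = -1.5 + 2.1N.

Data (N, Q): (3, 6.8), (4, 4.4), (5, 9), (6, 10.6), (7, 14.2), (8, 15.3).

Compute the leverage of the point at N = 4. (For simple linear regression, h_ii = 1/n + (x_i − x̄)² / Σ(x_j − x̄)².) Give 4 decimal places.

N̄ = (3 + 4 + 5 + 6 + 7 + 8)/6 = 5.5
Σ(N − N̄)² = 6.25 + 2.25 + 0.25 + 0.25 + 2.25 + 6.25 = 17.5
h = 1/6 + (-1.5)²/17.5 = 0.166667 + 0.128571 = 0.2952

h = 0.2952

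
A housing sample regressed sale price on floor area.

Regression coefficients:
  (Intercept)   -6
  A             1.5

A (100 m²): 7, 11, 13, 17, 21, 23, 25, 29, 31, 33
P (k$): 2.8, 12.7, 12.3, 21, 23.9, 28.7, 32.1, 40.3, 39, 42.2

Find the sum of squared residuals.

SSE = 26.16

A=7: ŷ = -6 + 1.5·7 = 4.5; r = 2.8 − 4.5 = -1.7
A=11: ŷ = -6 + 1.5·11 = 10.5; r = 12.7 − 10.5 = 2.2
A=13: ŷ = -6 + 1.5·13 = 13.5; r = 12.3 − 13.5 = -1.2
A=17: ŷ = -6 + 1.5·17 = 19.5; r = 21 − 19.5 = 1.5
A=21: ŷ = -6 + 1.5·21 = 25.5; r = 23.9 − 25.5 = -1.6
A=23: ŷ = -6 + 1.5·23 = 28.5; r = 28.7 − 28.5 = 0.2
A=25: ŷ = -6 + 1.5·25 = 31.5; r = 32.1 − 31.5 = 0.6
A=29: ŷ = -6 + 1.5·29 = 37.5; r = 40.3 − 37.5 = 2.8
A=31: ŷ = -6 + 1.5·31 = 40.5; r = 39 − 40.5 = -1.5
A=33: ŷ = -6 + 1.5·33 = 43.5; r = 42.2 − 43.5 = -1.3
SSE = 2.89 + 4.84 + 1.44 + 2.25 + 2.56 + 0.04 + 0.36 + 7.84 + 2.25 + 1.69 = 26.16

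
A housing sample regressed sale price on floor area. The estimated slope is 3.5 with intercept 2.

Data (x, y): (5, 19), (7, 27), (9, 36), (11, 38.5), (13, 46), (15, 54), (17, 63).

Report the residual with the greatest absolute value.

x=5: ŷ = 2 + 3.5·5 = 19.5; r = 19 − 19.5 = -0.5
x=7: ŷ = 2 + 3.5·7 = 26.5; r = 27 − 26.5 = 0.5
x=9: ŷ = 2 + 3.5·9 = 33.5; r = 36 − 33.5 = 2.5
x=11: ŷ = 2 + 3.5·11 = 40.5; r = 38.5 − 40.5 = -2
x=13: ŷ = 2 + 3.5·13 = 47.5; r = 46 − 47.5 = -1.5
x=15: ŷ = 2 + 3.5·15 = 54.5; r = 54 − 54.5 = -0.5
x=17: ŷ = 2 + 3.5·17 = 61.5; r = 63 − 61.5 = 1.5
Largest |r| is 2.5 at x = 9, residual 2.5.

r = 2.5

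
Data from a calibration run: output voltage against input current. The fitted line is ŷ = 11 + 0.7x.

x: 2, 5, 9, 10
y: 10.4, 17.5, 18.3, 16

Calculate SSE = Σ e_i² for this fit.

SSE = 18

x=2: ŷ = 11 + 0.7·2 = 12.4; e = 10.4 − 12.4 = -2
x=5: ŷ = 11 + 0.7·5 = 14.5; e = 17.5 − 14.5 = 3
x=9: ŷ = 11 + 0.7·9 = 17.3; e = 18.3 − 17.3 = 1
x=10: ŷ = 11 + 0.7·10 = 18; e = 16 − 18 = -2
SSE = 4 + 9 + 1 + 4 = 18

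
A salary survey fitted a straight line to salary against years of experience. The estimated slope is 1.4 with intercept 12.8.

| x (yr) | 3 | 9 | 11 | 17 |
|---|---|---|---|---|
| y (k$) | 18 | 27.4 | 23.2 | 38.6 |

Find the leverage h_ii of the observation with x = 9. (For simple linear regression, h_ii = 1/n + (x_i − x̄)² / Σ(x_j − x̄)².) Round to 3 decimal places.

x̄ = (3 + 9 + 11 + 17)/4 = 10
Σ(x − x̄)² = 49 + 1 + 1 + 49 = 100
h = 1/4 + (-1)²/100 = 0.25 + 0.01 = 0.260

h = 0.260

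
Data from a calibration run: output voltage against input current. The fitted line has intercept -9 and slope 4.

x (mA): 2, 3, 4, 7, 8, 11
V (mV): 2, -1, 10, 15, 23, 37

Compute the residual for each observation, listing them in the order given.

3, -4, 3, -4, 0, 2

x=2: ŷ = -9 + 4·2 = -1; r = 2 − (-1) = 3
x=3: ŷ = -9 + 4·3 = 3; r = -1 − 3 = -4
x=4: ŷ = -9 + 4·4 = 7; r = 10 − 7 = 3
x=7: ŷ = -9 + 4·7 = 19; r = 15 − 19 = -4
x=8: ŷ = -9 + 4·8 = 23; r = 23 − 23 = 0
x=11: ŷ = -9 + 4·11 = 35; r = 37 − 35 = 2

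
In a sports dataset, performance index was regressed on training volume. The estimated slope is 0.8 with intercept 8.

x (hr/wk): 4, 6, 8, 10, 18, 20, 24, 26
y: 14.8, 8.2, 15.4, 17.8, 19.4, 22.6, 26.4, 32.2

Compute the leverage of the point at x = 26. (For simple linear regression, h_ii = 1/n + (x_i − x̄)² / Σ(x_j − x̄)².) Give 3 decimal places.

x̄ = (4 + 6 + 8 + 10 + 18 + 20 + 24 + 26)/8 = 14.5
Σ(x − x̄)² = 110.25 + 72.25 + 42.25 + 20.25 + 12.25 + 30.25 + 90.25 + 132.25 = 510
h = 1/8 + (11.5)²/510 = 0.125 + 0.259314 = 0.384

h = 0.384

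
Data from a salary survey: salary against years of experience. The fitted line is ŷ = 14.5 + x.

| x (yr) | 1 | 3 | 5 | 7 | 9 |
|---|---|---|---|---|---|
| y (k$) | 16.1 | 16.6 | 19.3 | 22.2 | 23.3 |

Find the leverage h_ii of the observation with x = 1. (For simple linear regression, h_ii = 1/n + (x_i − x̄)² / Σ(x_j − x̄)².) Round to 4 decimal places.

x̄ = (1 + 3 + 5 + 7 + 9)/5 = 5
Σ(x − x̄)² = 16 + 4 + 0 + 4 + 16 = 40
h = 1/5 + (-4)²/40 = 0.2 + 0.4 = 0.6000

h = 0.6000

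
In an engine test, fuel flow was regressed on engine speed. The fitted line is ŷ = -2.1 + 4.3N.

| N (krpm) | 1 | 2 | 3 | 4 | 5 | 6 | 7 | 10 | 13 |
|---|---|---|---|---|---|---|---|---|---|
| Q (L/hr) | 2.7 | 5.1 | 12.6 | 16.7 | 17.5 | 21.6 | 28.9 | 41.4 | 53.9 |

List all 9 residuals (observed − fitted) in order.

N=1: ŷ = -2.1 + 4.3·1 = 2.2; r = 2.7 − 2.2 = 0.5
N=2: ŷ = -2.1 + 4.3·2 = 6.5; r = 5.1 − 6.5 = -1.4
N=3: ŷ = -2.1 + 4.3·3 = 10.8; r = 12.6 − 10.8 = 1.8
N=4: ŷ = -2.1 + 4.3·4 = 15.1; r = 16.7 − 15.1 = 1.6
N=5: ŷ = -2.1 + 4.3·5 = 19.4; r = 17.5 − 19.4 = -1.9
N=6: ŷ = -2.1 + 4.3·6 = 23.7; r = 21.6 − 23.7 = -2.1
N=7: ŷ = -2.1 + 4.3·7 = 28; r = 28.9 − 28 = 0.9
N=10: ŷ = -2.1 + 4.3·10 = 40.9; r = 41.4 − 40.9 = 0.5
N=13: ŷ = -2.1 + 4.3·13 = 53.8; r = 53.9 − 53.8 = 0.1

0.5, -1.4, 1.8, 1.6, -1.9, -2.1, 0.9, 0.5, 0.1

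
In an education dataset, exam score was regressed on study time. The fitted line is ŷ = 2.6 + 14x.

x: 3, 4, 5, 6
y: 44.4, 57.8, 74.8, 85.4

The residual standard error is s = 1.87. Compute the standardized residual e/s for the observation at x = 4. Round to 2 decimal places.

-0.43

ŷ = 2.6 + 14·4 = 58.6
e = 57.8 − 58.6 = -0.8
e/s = -0.8 / 1.87 = -0.43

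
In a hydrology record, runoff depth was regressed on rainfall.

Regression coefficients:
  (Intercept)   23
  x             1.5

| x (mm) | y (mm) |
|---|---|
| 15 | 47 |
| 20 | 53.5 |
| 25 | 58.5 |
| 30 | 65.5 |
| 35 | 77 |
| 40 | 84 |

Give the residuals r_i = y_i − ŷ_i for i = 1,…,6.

1.5, 0.5, -2, -2.5, 1.5, 1

x=15: ŷ = 23 + 1.5·15 = 45.5; r = 47 − 45.5 = 1.5
x=20: ŷ = 23 + 1.5·20 = 53; r = 53.5 − 53 = 0.5
x=25: ŷ = 23 + 1.5·25 = 60.5; r = 58.5 − 60.5 = -2
x=30: ŷ = 23 + 1.5·30 = 68; r = 65.5 − 68 = -2.5
x=35: ŷ = 23 + 1.5·35 = 75.5; r = 77 − 75.5 = 1.5
x=40: ŷ = 23 + 1.5·40 = 83; r = 84 − 83 = 1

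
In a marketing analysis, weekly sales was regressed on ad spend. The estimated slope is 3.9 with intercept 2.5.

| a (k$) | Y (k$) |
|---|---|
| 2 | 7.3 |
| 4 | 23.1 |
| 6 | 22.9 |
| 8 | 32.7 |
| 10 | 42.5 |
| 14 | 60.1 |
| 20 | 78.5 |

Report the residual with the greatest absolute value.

a=2: Ŷ = 2.5 + 3.9·2 = 10.3; e = 7.3 − 10.3 = -3
a=4: Ŷ = 2.5 + 3.9·4 = 18.1; e = 23.1 − 18.1 = 5
a=6: Ŷ = 2.5 + 3.9·6 = 25.9; e = 22.9 − 25.9 = -3
a=8: Ŷ = 2.5 + 3.9·8 = 33.7; e = 32.7 − 33.7 = -1
a=10: Ŷ = 2.5 + 3.9·10 = 41.5; e = 42.5 − 41.5 = 1
a=14: Ŷ = 2.5 + 3.9·14 = 57.1; e = 60.1 − 57.1 = 3
a=20: Ŷ = 2.5 + 3.9·20 = 80.5; e = 78.5 − 80.5 = -2
Largest |e| is 5 at a = 4, residual 5.

e = 5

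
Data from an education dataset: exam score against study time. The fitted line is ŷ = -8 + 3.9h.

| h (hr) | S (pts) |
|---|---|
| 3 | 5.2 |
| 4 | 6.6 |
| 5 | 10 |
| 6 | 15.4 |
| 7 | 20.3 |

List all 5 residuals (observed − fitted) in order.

1.5, -1, -1.5, 0, 1

h=3: ŷ = -8 + 3.9·3 = 3.7; r = 5.2 − 3.7 = 1.5
h=4: ŷ = -8 + 3.9·4 = 7.6; r = 6.6 − 7.6 = -1
h=5: ŷ = -8 + 3.9·5 = 11.5; r = 10 − 11.5 = -1.5
h=6: ŷ = -8 + 3.9·6 = 15.4; r = 15.4 − 15.4 = 0
h=7: ŷ = -8 + 3.9·7 = 19.3; r = 20.3 − 19.3 = 1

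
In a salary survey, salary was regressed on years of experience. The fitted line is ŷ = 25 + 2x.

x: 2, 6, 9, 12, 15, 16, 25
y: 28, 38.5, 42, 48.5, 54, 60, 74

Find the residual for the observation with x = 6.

e = 1.5

ŷ = 25 + 2·6 = 37
e = 38.5 − 37 = 1.5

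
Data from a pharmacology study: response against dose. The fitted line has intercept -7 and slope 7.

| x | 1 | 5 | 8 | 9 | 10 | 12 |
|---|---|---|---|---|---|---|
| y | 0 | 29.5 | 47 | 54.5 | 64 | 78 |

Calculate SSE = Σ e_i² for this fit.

SSE = 10.5

x=1: ŷ = -7 + 7·1 = 0; e = 0 − 0 = 0
x=5: ŷ = -7 + 7·5 = 28; e = 29.5 − 28 = 1.5
x=8: ŷ = -7 + 7·8 = 49; e = 47 − 49 = -2
x=9: ŷ = -7 + 7·9 = 56; e = 54.5 − 56 = -1.5
x=10: ŷ = -7 + 7·10 = 63; e = 64 − 63 = 1
x=12: ŷ = -7 + 7·12 = 77; e = 78 − 77 = 1
SSE = 0 + 2.25 + 4 + 2.25 + 1 + 1 = 10.5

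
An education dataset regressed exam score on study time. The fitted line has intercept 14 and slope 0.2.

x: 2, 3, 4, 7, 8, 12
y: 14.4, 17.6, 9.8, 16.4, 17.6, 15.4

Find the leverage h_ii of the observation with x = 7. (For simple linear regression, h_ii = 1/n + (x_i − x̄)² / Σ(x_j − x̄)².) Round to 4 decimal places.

h = 0.1810

x̄ = (2 + 3 + 4 + 7 + 8 + 12)/6 = 6
Σ(x − x̄)² = 16 + 9 + 4 + 1 + 4 + 36 = 70
h = 1/6 + (1)²/70 = 0.166667 + 0.0142857 = 0.1810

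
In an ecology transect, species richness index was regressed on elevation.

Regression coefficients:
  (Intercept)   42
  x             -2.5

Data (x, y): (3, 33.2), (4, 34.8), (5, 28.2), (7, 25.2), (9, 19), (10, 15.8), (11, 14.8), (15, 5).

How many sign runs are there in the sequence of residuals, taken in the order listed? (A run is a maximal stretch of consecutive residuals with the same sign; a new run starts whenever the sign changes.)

6 runs

x=3: ŷ = 42 − 2.5·3 = 34.5; r = 33.2 − 34.5 = -1.3
x=4: ŷ = 42 − 2.5·4 = 32; r = 34.8 − 32 = 2.8
x=5: ŷ = 42 − 2.5·5 = 29.5; r = 28.2 − 29.5 = -1.3
x=7: ŷ = 42 − 2.5·7 = 24.5; r = 25.2 − 24.5 = 0.7
x=9: ŷ = 42 − 2.5·9 = 19.5; r = 19 − 19.5 = -0.5
x=10: ŷ = 42 − 2.5·10 = 17; r = 15.8 − 17 = -1.2
x=11: ŷ = 42 − 2.5·11 = 14.5; r = 14.8 − 14.5 = 0.3
x=15: ŷ = 42 − 2.5·15 = 4.5; r = 5 − 4.5 = 0.5
Signs: − + − + − − + +
Runs: −×1, +×1, −×1, +×1, −×2, +×2 → 6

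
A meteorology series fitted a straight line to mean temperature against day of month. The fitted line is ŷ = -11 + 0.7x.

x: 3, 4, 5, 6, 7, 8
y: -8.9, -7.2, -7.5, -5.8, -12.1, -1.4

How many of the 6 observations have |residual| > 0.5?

4

x=3: ŷ = -11 + 0.7·3 = -8.9; r = -8.9 − (-8.9) = 0
x=4: ŷ = -11 + 0.7·4 = -8.2; r = -7.2 − (-8.2) = 1
x=5: ŷ = -11 + 0.7·5 = -7.5; r = -7.5 − (-7.5) = 0
x=6: ŷ = -11 + 0.7·6 = -6.8; r = -5.8 − (-6.8) = 1
x=7: ŷ = -11 + 0.7·7 = -6.1; r = -12.1 − (-6.1) = -6
x=8: ŷ = -11 + 0.7·8 = -5.4; r = -1.4 − (-5.4) = 4
|r| > 0.5: x=4 (|r|=1), x=6 (|r|=1), x=7 (|r|=6), x=8 (|r|=4) → 4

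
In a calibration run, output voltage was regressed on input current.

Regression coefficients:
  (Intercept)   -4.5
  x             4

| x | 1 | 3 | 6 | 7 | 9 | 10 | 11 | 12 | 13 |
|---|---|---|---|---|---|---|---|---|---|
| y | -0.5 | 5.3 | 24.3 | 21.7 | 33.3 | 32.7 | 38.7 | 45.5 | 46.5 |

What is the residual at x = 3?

ŷ = -4.5 + 4·3 = 7.5
r = 5.3 − 7.5 = -2.2

r = -2.2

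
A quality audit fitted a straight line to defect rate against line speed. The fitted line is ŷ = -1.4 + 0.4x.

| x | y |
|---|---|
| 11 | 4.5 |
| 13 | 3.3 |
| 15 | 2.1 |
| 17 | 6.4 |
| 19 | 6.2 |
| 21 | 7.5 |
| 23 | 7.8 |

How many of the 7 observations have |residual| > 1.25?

x=11: ŷ = -1.4 + 0.4·11 = 3; r = 4.5 − 3 = 1.5
x=13: ŷ = -1.4 + 0.4·13 = 3.8; r = 3.3 − 3.8 = -0.5
x=15: ŷ = -1.4 + 0.4·15 = 4.6; r = 2.1 − 4.6 = -2.5
x=17: ŷ = -1.4 + 0.4·17 = 5.4; r = 6.4 − 5.4 = 1
x=19: ŷ = -1.4 + 0.4·19 = 6.2; r = 6.2 − 6.2 = 0
x=21: ŷ = -1.4 + 0.4·21 = 7; r = 7.5 − 7 = 0.5
x=23: ŷ = -1.4 + 0.4·23 = 7.8; r = 7.8 − 7.8 = 0
|r| > 1.25: x=11 (|r|=1.5), x=15 (|r|=2.5) → 2

2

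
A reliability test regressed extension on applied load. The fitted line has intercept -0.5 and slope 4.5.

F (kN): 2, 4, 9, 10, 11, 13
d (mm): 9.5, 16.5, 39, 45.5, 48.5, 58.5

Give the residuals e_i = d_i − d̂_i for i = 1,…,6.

1, -1, -1, 1, -0.5, 0.5

F=2: d̂ = -0.5 + 4.5·2 = 8.5; e = 9.5 − 8.5 = 1
F=4: d̂ = -0.5 + 4.5·4 = 17.5; e = 16.5 − 17.5 = -1
F=9: d̂ = -0.5 + 4.5·9 = 40; e = 39 − 40 = -1
F=10: d̂ = -0.5 + 4.5·10 = 44.5; e = 45.5 − 44.5 = 1
F=11: d̂ = -0.5 + 4.5·11 = 49; e = 48.5 − 49 = -0.5
F=13: d̂ = -0.5 + 4.5·13 = 58; e = 58.5 − 58 = 0.5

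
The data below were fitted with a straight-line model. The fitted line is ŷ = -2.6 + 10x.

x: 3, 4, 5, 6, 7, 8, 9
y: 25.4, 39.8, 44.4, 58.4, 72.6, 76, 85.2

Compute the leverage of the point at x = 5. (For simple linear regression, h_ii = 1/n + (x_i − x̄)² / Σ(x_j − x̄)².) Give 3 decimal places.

x̄ = (3 + 4 + 5 + 6 + 7 + 8 + 9)/7 = 6
Σ(x − x̄)² = 9 + 4 + 1 + 0 + 1 + 4 + 9 = 28
h = 1/7 + (-1)²/28 = 0.142857 + 0.0357143 = 0.179

h = 0.179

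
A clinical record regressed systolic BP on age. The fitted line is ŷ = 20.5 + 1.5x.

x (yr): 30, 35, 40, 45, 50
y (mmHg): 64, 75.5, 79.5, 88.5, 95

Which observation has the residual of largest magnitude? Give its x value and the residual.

x = 35, e = 2.5

x=30: ŷ = 20.5 + 1.5·30 = 65.5; e = 64 − 65.5 = -1.5
x=35: ŷ = 20.5 + 1.5·35 = 73; e = 75.5 − 73 = 2.5
x=40: ŷ = 20.5 + 1.5·40 = 80.5; e = 79.5 − 80.5 = -1
x=45: ŷ = 20.5 + 1.5·45 = 88; e = 88.5 − 88 = 0.5
x=50: ŷ = 20.5 + 1.5·50 = 95.5; e = 95 − 95.5 = -0.5
Largest |e| is 2.5 at x = 35, residual 2.5.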